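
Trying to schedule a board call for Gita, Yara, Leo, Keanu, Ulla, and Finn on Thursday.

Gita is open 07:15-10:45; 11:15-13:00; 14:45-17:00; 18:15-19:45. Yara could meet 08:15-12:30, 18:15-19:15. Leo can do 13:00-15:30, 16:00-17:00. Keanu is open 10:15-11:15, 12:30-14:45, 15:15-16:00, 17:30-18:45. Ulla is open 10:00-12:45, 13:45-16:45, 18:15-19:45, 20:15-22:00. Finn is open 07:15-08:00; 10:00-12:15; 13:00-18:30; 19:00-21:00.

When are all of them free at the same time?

Gita ∩ Yara: 08:15-10:45, 11:15-12:30, 18:15-19:15.
Gita ∩ Yara ∩ Leo: ∅.
Gita ∩ Yara ∩ Leo ∩ Keanu: ∅.
Gita ∩ Yara ∩ Leo ∩ Keanu ∩ Ulla: ∅.
Gita ∩ Yara ∩ Leo ∩ Keanu ∩ Ulla ∩ Finn: ∅.
There is no time when everyone is free.

none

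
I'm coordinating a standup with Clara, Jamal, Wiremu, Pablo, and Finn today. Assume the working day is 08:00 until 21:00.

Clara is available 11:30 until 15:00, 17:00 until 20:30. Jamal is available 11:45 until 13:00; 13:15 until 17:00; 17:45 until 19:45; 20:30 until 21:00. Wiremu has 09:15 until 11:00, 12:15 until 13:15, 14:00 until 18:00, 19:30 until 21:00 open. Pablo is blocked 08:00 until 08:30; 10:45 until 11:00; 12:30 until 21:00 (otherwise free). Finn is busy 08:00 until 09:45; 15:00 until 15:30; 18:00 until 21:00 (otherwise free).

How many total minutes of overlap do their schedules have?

Clara free: 11:30-15:00, 17:00-20:30.
Jamal free: 11:45-13:00, 13:15-17:00, 17:45-19:45, 20:30-21:00.
Wiremu free: 09:15-11:00, 12:15-13:15, 14:00-18:00, 19:30-21:00.
Pablo free: 08:30-10:45, 11:00-12:30 (invert busy blocks within the working day).
Finn free: 09:45-15:00, 15:30-18:00 (invert busy blocks within the working day).
Clara ∩ Jamal: 11:45-13:00, 13:15-15:00, 17:45-19:45.
Clara ∩ Jamal ∩ Wiremu: 12:15-13:00, 14:00-15:00, 17:45-18:00, 19:30-19:45.
Clara ∩ Jamal ∩ Wiremu ∩ Pablo: 12:15-12:30.
Clara ∩ Jamal ∩ Wiremu ∩ Pablo ∩ Finn: 12:15-12:30.
So the common availability across everyone is 12:15-12:30.
That's a single block of 15 minutes.

15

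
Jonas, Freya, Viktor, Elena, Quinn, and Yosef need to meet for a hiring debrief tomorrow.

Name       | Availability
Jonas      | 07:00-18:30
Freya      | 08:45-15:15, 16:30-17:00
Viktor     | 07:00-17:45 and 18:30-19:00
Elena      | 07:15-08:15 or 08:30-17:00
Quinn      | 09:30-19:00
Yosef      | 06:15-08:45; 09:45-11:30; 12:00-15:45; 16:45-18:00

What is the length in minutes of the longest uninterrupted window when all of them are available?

195

Jonas ∩ Freya: 08:45-15:15, 16:30-17:00.
Jonas ∩ Freya ∩ Viktor: 08:45-15:15, 16:30-17:00.
Jonas ∩ Freya ∩ Viktor ∩ Elena: 08:45-15:15, 16:30-17:00.
Jonas ∩ Freya ∩ Viktor ∩ Elena ∩ Quinn: 09:30-15:15, 16:30-17:00.
Jonas ∩ Freya ∩ Viktor ∩ Elena ∩ Quinn ∩ Yosef: 09:45-11:30, 12:00-15:15, 16:45-17:00.
The longest is 12:00-15:15 at 195 minutes.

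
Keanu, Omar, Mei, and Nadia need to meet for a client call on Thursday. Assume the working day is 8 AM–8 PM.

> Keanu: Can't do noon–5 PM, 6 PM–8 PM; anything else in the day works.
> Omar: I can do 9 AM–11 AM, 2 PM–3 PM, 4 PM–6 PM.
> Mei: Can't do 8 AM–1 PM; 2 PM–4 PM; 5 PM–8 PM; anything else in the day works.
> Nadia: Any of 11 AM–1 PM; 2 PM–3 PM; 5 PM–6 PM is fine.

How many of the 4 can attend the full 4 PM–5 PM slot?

Keanu free: 08:00-12:00, 17:00-18:00 (invert busy blocks within the working day).
Omar free: 09:00-11:00, 14:00-15:00, 16:00-18:00.
Mei free: 13:00-14:00, 16:00-17:00 (invert busy blocks within the working day).
Nadia free: 11:00-13:00, 14:00-15:00, 17:00-18:00.
Omar and Mei can make the full 16:00-17:00 slot — that's 2.

2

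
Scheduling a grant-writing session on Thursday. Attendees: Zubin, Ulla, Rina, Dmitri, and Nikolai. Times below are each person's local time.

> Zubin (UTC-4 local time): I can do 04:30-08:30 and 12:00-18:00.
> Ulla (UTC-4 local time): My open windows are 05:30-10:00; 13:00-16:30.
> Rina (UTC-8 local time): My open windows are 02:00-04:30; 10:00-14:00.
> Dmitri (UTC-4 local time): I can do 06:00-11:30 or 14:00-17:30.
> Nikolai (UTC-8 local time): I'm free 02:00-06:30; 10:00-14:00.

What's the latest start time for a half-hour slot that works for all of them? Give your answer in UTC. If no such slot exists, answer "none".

20:00

Zubin in UTC: 08:30-12:30, 16:00-22:00 (add 4h to convert from UTC-4).
Ulla in UTC: 09:30-14:00, 17:00-20:30 (add 4h to convert from UTC-4).
Rina in UTC: 10:00-12:30, 18:00-22:00 (add 8h to convert from UTC-8).
Dmitri in UTC: 10:00-15:30, 18:00-21:30 (add 4h to convert from UTC-4).
Nikolai in UTC: 10:00-14:30, 18:00-22:00 (add 8h to convert from UTC-8).
Zubin ∩ Ulla: 09:30-12:30, 17:00-20:30.
Zubin ∩ Ulla ∩ Rina: 10:00-12:30, 18:00-20:30.
Zubin ∩ Ulla ∩ Rina ∩ Dmitri: 10:00-12:30, 18:00-20:30.
Zubin ∩ Ulla ∩ Rina ∩ Dmitri ∩ Nikolai: 10:00-12:30, 18:00-20:30.
The last common window of at least 30 minutes is 18:00-20:30; a 30-minute meeting can start as late as 20:00 and still end by 20:30.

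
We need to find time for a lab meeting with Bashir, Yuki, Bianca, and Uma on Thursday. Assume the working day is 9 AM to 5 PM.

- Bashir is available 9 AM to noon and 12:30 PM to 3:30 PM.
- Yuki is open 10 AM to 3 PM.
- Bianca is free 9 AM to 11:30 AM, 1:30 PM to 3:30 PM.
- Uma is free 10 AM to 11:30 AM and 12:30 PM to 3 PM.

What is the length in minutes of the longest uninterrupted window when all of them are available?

90

Bashir ∩ Yuki: 10:00-12:00, 12:30-15:00.
Bashir ∩ Yuki ∩ Bianca: 10:00-11:30, 13:30-15:00.
Bashir ∩ Yuki ∩ Bianca ∩ Uma: 10:00-11:30, 13:30-15:00.
The longest is 10:00-11:30 at 90 minutes.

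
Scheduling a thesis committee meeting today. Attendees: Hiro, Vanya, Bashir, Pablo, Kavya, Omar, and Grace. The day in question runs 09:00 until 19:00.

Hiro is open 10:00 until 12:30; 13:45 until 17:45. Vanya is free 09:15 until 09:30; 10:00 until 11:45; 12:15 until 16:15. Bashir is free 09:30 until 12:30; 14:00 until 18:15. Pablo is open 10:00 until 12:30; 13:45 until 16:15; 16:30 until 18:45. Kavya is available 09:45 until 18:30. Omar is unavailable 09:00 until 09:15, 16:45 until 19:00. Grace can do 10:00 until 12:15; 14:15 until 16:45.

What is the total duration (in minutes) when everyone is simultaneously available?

225

Hiro free: 10:00-12:30, 13:45-17:45.
Vanya free: 09:15-09:30, 10:00-11:45, 12:15-16:15.
Bashir free: 09:30-12:30, 14:00-18:15.
Pablo free: 10:00-12:30, 13:45-16:15, 16:30-18:45.
Kavya free: 09:45-18:30.
Omar free: 09:15-16:45 (invert busy blocks within the working day).
Grace free: 10:00-12:15, 14:15-16:45.
Hiro ∩ Vanya: 10:00-11:45, 12:15-12:30, 13:45-16:15.
Hiro ∩ Vanya ∩ Bashir: 10:00-11:45, 12:15-12:30, 14:00-16:15.
Hiro ∩ Vanya ∩ Bashir ∩ Pablo: 10:00-11:45, 12:15-12:30, 14:00-16:15.
Hiro ∩ Vanya ∩ Bashir ∩ Pablo ∩ Kavya: 10:00-11:45, 12:15-12:30, 14:00-16:15.
Hiro ∩ Vanya ∩ Bashir ∩ Pablo ∩ Kavya ∩ Omar: 10:00-11:45, 12:15-12:30, 14:00-16:15.
Hiro ∩ Vanya ∩ Bashir ∩ Pablo ∩ Kavya ∩ Omar ∩ Grace: 10:00-11:45, 14:15-16:15.
So the common availability across everyone is 10:00-11:45, 14:15-16:15.
Summing the common windows: 105 + 120 = 225 minutes.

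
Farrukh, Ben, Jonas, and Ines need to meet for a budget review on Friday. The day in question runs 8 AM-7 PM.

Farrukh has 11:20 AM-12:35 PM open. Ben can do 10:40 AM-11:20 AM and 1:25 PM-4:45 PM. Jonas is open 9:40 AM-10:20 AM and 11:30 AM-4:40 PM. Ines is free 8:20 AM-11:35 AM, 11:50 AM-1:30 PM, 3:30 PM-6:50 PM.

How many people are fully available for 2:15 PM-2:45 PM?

2

Ben and Jonas can make the full 14:15-14:45 slot — that's 2.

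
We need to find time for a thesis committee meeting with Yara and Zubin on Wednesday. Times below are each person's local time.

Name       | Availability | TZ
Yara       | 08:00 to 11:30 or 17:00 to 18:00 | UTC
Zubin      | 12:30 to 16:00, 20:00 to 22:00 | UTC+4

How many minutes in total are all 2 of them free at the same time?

Yara in UTC: 08:00-11:30, 17:00-18:00.
Zubin in UTC: 08:30-12:00, 16:00-18:00 (subtract 4h to convert from UTC+4).
Yara ∩ Zubin: 08:30-11:30, 17:00-18:00.
So the common availability across everyone is 08:30-11:30, 17:00-18:00.
Summing the common windows: 180 + 60 = 240 minutes.

240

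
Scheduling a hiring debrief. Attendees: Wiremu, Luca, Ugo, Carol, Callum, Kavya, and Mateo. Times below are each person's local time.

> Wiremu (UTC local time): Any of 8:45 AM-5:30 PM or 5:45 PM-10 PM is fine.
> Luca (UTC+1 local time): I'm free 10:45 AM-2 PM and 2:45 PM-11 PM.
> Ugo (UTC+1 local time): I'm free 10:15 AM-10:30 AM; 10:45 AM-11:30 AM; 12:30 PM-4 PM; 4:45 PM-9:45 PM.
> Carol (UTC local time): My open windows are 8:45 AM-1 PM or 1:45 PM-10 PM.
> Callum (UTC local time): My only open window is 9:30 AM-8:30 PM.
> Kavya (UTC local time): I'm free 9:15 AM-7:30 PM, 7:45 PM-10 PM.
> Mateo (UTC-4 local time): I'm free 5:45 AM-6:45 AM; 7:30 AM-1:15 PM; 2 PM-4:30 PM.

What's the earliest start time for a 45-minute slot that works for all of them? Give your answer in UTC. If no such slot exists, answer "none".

Wiremu in UTC: 08:45-17:30, 17:45-22:00.
Luca in UTC: 09:45-13:00, 13:45-22:00 (subtract 1h to convert from UTC+1).
Ugo in UTC: 09:15-09:30, 09:45-10:30, 11:30-15:00, 15:45-20:45 (subtract 1h to convert from UTC+1).
Carol in UTC: 08:45-13:00, 13:45-22:00.
Callum in UTC: 09:30-20:30.
Kavya in UTC: 09:15-19:30, 19:45-22:00.
Mateo in UTC: 09:45-10:45, 11:30-17:15, 18:00-20:30 (add 4h to convert from UTC-4).
Wiremu ∩ Luca: 09:45-13:00, 13:45-17:30, 17:45-22:00.
Wiremu ∩ Luca ∩ Ugo: 09:45-10:30, 11:30-13:00, 13:45-15:00, 15:45-17:30, 17:45-20:45.
Wiremu ∩ Luca ∩ Ugo ∩ Carol: 09:45-10:30, 11:30-13:00, 13:45-15:00, 15:45-17:30, 17:45-20:45.
Wiremu ∩ Luca ∩ Ugo ∩ Carol ∩ Callum: 09:45-10:30, 11:30-13:00, 13:45-15:00, 15:45-17:30, 17:45-20:30.
Wiremu ∩ Luca ∩ Ugo ∩ Carol ∩ Callum ∩ Kavya: 09:45-10:30, 11:30-13:00, 13:45-15:00, 15:45-17:30, 17:45-19:30, 19:45-20:30.
Wiremu ∩ Luca ∩ Ugo ∩ Carol ∩ Callum ∩ Kavya ∩ Mateo: 09:45-10:30, 11:30-13:00, 13:45-15:00, 15:45-17:15, 18:00-19:30, 19:45-20:30.
The first common window of at least 45 minutes is 09:45-10:30, so the earliest start is 09:45.

09:45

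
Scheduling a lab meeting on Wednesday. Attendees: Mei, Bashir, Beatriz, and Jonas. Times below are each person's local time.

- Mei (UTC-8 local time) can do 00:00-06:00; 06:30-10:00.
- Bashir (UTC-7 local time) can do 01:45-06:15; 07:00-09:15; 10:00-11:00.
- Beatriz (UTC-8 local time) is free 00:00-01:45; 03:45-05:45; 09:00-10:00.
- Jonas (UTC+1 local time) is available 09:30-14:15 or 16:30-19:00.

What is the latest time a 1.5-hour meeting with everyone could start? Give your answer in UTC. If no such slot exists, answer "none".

Mei in UTC: 08:00-14:00, 14:30-18:00 (add 8h to convert from UTC-8).
Bashir in UTC: 08:45-13:15, 14:00-16:15, 17:00-18:00 (add 7h to convert from UTC-7).
Beatriz in UTC: 08:00-09:45, 11:45-13:45, 17:00-18:00 (add 8h to convert from UTC-8).
Jonas in UTC: 08:30-13:15, 15:30-18:00 (subtract 1h to convert from UTC+1).
Mei ∩ Bashir: 08:45-13:15, 14:30-16:15, 17:00-18:00.
Mei ∩ Bashir ∩ Beatriz: 08:45-09:45, 11:45-13:15, 17:00-18:00.
Mei ∩ Bashir ∩ Beatriz ∩ Jonas: 08:45-09:45, 11:45-13:15, 17:00-18:00.
Those are the intersection windows.
The last common window of at least 90 minutes is 11:45-13:15; a 90-minute meeting can start as late as 11:45 and still end by 13:15.

11:45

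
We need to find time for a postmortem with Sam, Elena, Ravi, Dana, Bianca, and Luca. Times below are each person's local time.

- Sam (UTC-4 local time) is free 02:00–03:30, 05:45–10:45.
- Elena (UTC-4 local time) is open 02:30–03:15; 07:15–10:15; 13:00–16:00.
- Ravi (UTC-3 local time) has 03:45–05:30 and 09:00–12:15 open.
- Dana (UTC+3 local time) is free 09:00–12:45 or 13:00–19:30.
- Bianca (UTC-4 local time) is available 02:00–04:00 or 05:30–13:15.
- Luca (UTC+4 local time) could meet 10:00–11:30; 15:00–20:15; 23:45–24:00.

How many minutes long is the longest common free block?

135

Sam in UTC: 06:00-07:30, 09:45-14:45 (add 4h to convert from UTC-4).
Elena in UTC: 06:30-07:15, 11:15-14:15, 17:00-20:00 (add 4h to convert from UTC-4).
Ravi in UTC: 06:45-08:30, 12:00-15:15 (add 3h to convert from UTC-3).
Dana in UTC: 06:00-09:45, 10:00-16:30 (subtract 3h to convert from UTC+3).
Bianca in UTC: 06:00-08:00, 09:30-17:15 (add 4h to convert from UTC-4).
Luca in UTC: 06:00-07:30, 11:00-16:15, 19:45-20:00 (subtract 4h to convert from UTC+4).
Sam ∩ Elena: 06:30-07:15, 11:15-14:15.
Sam ∩ Elena ∩ Ravi: 06:45-07:15, 12:00-14:15.
Sam ∩ Elena ∩ Ravi ∩ Dana: 06:45-07:15, 12:00-14:15.
Sam ∩ Elena ∩ Ravi ∩ Dana ∩ Bianca: 06:45-07:15, 12:00-14:15.
Sam ∩ Elena ∩ Ravi ∩ Dana ∩ Bianca ∩ Luca: 06:45-07:15, 12:00-14:15.
The longest is 12:00-14:15 at 135 minutes.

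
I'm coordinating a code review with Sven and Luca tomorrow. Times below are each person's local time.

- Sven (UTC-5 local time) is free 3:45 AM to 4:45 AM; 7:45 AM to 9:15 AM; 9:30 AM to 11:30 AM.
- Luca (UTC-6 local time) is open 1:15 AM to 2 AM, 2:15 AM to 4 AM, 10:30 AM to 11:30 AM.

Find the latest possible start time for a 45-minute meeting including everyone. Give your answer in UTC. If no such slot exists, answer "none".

Sven in UTC: 08:45-09:45, 12:45-14:15, 14:30-16:30 (add 5h to convert from UTC-5).
Luca in UTC: 07:15-08:00, 08:15-10:00, 16:30-17:30 (add 6h to convert from UTC-6).
Sven ∩ Luca: 08:45-09:45.
The last common window of at least 45 minutes is 08:45-09:45; a 45-minute meeting can start as late as 09:00 and still end by 09:45.

09:00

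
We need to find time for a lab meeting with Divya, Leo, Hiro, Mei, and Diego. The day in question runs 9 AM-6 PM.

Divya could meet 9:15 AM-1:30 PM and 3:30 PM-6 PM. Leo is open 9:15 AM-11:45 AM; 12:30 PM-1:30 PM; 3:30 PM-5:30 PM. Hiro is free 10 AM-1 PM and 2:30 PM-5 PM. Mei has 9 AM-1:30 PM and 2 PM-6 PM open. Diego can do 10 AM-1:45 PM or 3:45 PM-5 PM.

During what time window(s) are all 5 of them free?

Divya ∩ Leo: 09:15-11:45, 12:30-13:30, 15:30-17:30.
Divya ∩ Leo ∩ Hiro: 10:00-11:45, 12:30-13:00, 15:30-17:00.
Divya ∩ Leo ∩ Hiro ∩ Mei: 10:00-11:45, 12:30-13:00, 15:30-17:00.
Divya ∩ Leo ∩ Hiro ∩ Mei ∩ Diego: 10:00-11:45, 12:30-13:00, 15:45-17:00.
Those are the intersection windows.

10:00-11:45, 12:30-13:00, 15:45-17:00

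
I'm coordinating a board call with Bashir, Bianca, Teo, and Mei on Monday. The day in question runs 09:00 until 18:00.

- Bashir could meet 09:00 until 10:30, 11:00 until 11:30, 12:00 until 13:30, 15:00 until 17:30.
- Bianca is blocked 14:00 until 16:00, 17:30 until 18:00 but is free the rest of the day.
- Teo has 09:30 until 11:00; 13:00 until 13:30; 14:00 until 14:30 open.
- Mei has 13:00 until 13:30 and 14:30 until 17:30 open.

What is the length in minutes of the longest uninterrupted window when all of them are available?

Bashir free: 09:00-10:30, 11:00-11:30, 12:00-13:30, 15:00-17:30.
Bianca free: 09:00-14:00, 16:00-17:30 (invert busy blocks within the working day).
Teo free: 09:30-11:00, 13:00-13:30, 14:00-14:30.
Mei free: 13:00-13:30, 14:30-17:30.
Bashir ∩ Bianca: 09:00-10:30, 11:00-11:30, 12:00-13:30, 16:00-17:30.
Bashir ∩ Bianca ∩ Teo: 09:30-10:30, 13:00-13:30.
Bashir ∩ Bianca ∩ Teo ∩ Mei: 13:00-13:30.
Those are the intersection windows.
The longest is 13:00-13:30 at 30 minutes.

30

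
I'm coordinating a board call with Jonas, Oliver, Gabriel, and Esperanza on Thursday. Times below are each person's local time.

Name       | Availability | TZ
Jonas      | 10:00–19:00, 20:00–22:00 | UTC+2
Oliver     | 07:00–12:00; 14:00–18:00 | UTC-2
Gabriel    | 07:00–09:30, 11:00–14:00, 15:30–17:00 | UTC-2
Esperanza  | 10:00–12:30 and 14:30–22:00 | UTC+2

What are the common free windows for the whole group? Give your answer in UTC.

Jonas in UTC: 08:00-17:00, 18:00-20:00 (subtract 2h to convert from UTC+2).
Oliver in UTC: 09:00-14:00, 16:00-20:00 (add 2h to convert from UTC-2).
Gabriel in UTC: 09:00-11:30, 13:00-16:00, 17:30-19:00 (add 2h to convert from UTC-2).
Esperanza in UTC: 08:00-10:30, 12:30-20:00 (subtract 2h to convert from UTC+2).
Jonas ∩ Oliver: 09:00-14:00, 16:00-17:00, 18:00-20:00.
Jonas ∩ Oliver ∩ Gabriel: 09:00-11:30, 13:00-14:00, 18:00-19:00.
Jonas ∩ Oliver ∩ Gabriel ∩ Esperanza: 09:00-10:30, 13:00-14:00, 18:00-19:00.

09:00-10:30, 13:00-14:00, 18:00-19:00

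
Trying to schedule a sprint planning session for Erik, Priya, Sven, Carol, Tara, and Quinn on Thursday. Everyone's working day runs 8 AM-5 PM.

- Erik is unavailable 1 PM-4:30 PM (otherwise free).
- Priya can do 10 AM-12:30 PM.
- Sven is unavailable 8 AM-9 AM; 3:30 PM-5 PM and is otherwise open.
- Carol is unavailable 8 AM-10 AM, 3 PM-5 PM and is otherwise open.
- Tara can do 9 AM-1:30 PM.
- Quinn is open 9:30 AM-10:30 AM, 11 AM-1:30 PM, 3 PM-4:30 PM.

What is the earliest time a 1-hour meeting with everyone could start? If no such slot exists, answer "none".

Erik free: 08:00-13:00, 16:30-17:00 (invert busy blocks within the working day).
Priya free: 10:00-12:30.
Sven free: 09:00-15:30 (invert busy blocks within the working day).
Carol free: 10:00-15:00 (invert busy blocks within the working day).
Tara free: 09:00-13:30.
Quinn free: 09:30-10:30, 11:00-13:30, 15:00-16:30.
Erik ∩ Priya: 10:00-12:30.
Erik ∩ Priya ∩ Sven: 10:00-12:30.
Erik ∩ Priya ∩ Sven ∩ Carol: 10:00-12:30.
Erik ∩ Priya ∩ Sven ∩ Carol ∩ Tara: 10:00-12:30.
Erik ∩ Priya ∩ Sven ∩ Carol ∩ Tara ∩ Quinn: 10:00-10:30, 11:00-12:30.
So the common availability across everyone is 10:00-10:30, 11:00-12:30.
The first common window of at least 60 minutes is 11:00-12:30, so the earliest start is 11:00.

11:00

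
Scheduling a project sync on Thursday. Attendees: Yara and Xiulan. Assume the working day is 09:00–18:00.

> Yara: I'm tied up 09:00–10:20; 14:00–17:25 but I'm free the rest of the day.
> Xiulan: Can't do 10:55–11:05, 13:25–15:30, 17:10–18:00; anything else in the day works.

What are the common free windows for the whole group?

Yara free: 10:20-14:00, 17:25-18:00 (invert busy blocks within the working day).
Xiulan free: 09:00-10:55, 11:05-13:25, 15:30-17:10 (invert busy blocks within the working day).
Yara ∩ Xiulan: 10:20-10:55, 11:05-13:25.
So the common availability across everyone is 10:20-10:55, 11:05-13:25.

10:20-10:55, 11:05-13:25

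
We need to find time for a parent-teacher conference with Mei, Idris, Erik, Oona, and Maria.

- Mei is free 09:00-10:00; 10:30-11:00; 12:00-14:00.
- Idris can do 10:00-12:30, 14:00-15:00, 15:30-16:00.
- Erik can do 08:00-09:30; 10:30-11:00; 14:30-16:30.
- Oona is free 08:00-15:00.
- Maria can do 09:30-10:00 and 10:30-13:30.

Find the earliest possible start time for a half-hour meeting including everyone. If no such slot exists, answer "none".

10:30

Mei ∩ Idris: 10:30-11:00, 12:00-12:30.
Mei ∩ Idris ∩ Erik: 10:30-11:00.
Mei ∩ Idris ∩ Erik ∩ Oona: 10:30-11:00.
Mei ∩ Idris ∩ Erik ∩ Oona ∩ Maria: 10:30-11:00.
The first common window of at least 30 minutes is 10:30-11:00, so the earliest start is 10:30.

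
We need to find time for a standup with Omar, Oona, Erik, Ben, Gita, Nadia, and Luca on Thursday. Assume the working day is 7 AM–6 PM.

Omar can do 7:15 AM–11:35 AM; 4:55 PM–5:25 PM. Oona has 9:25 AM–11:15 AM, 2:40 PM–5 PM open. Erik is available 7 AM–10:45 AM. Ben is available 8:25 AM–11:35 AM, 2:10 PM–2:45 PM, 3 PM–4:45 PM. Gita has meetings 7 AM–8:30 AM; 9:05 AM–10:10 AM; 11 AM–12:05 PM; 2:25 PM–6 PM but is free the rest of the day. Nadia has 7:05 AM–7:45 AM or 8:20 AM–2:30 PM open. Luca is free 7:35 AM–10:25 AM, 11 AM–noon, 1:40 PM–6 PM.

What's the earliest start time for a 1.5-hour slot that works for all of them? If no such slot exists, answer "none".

Omar free: 07:15-11:35, 16:55-17:25.
Oona free: 09:25-11:15, 14:40-17:00.
Erik free: 07:00-10:45.
Ben free: 08:25-11:35, 14:10-14:45, 15:00-16:45.
Gita free: 08:30-09:05, 10:10-11:00, 12:05-14:25 (invert busy blocks within the working day).
Nadia free: 07:05-07:45, 08:20-14:30.
Luca free: 07:35-10:25, 11:00-12:00, 13:40-18:00.
Omar ∩ Oona: 09:25-11:15, 16:55-17:00.
Omar ∩ Oona ∩ Erik: 09:25-10:45.
Omar ∩ Oona ∩ Erik ∩ Ben: 09:25-10:45.
Omar ∩ Oona ∩ Erik ∩ Ben ∩ Gita: 10:10-10:45.
Omar ∩ Oona ∩ Erik ∩ Ben ∩ Gita ∩ Nadia: 10:10-10:45.
Omar ∩ Oona ∩ Erik ∩ Ben ∩ Gita ∩ Nadia ∩ Luca: 10:10-10:25.
No common window is at least 90 minutes long.

none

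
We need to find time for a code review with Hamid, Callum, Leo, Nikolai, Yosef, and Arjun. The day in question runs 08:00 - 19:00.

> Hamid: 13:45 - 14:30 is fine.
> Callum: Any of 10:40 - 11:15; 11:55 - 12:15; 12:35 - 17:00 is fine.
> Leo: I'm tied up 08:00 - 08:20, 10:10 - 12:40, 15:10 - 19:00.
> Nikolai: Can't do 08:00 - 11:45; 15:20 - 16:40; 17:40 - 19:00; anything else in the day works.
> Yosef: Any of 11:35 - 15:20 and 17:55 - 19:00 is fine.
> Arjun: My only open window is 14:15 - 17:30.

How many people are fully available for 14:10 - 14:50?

Hamid free: 13:45-14:30.
Callum free: 10:40-11:15, 11:55-12:15, 12:35-17:00.
Leo free: 08:20-10:10, 12:40-15:10 (invert busy blocks within the working day).
Nikolai free: 11:45-15:20, 16:40-17:40 (invert busy blocks within the working day).
Yosef free: 11:35-15:20, 17:55-19:00.
Arjun free: 14:15-17:30.
Callum, Leo, Nikolai, and Yosef can make the full 14:10-14:50 slot — that's 4.

4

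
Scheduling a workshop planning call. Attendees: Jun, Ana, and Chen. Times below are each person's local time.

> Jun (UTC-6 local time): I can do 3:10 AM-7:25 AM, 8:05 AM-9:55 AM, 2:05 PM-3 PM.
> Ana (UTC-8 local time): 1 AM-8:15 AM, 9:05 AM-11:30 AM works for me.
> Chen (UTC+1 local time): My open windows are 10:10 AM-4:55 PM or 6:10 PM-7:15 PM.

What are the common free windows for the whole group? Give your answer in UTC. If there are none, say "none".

09:10-13:25, 14:05-15:55

Jun in UTC: 09:10-13:25, 14:05-15:55, 20:05-21:00 (add 6h to convert from UTC-6).
Ana in UTC: 09:00-16:15, 17:05-19:30 (add 8h to convert from UTC-8).
Chen in UTC: 09:10-15:55, 17:10-18:15 (subtract 1h to convert from UTC+1).
Jun ∩ Ana: 09:10-13:25, 14:05-15:55.
Jun ∩ Ana ∩ Chen: 09:10-13:25, 14:05-15:55.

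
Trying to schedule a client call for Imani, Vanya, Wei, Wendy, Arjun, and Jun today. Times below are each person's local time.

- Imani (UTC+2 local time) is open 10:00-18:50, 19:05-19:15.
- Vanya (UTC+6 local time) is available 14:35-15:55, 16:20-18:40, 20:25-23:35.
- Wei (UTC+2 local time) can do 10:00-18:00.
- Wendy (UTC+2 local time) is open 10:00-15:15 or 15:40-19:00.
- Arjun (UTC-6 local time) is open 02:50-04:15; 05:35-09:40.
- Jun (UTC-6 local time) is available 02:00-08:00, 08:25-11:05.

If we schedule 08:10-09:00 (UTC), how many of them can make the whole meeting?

4

Imani in UTC: 08:00-16:50, 17:05-17:15 (subtract 2h to convert from UTC+2).
Vanya in UTC: 08:35-09:55, 10:20-12:40, 14:25-17:35 (subtract 6h to convert from UTC+6).
Wei in UTC: 08:00-16:00 (subtract 2h to convert from UTC+2).
Wendy in UTC: 08:00-13:15, 13:40-17:00 (subtract 2h to convert from UTC+2).
Arjun in UTC: 08:50-10:15, 11:35-15:40 (add 6h to convert from UTC-6).
Jun in UTC: 08:00-14:00, 14:25-17:05 (add 6h to convert from UTC-6).
Imani, Wei, Wendy, and Jun can make the full 08:10-09:00 slot — that's 4.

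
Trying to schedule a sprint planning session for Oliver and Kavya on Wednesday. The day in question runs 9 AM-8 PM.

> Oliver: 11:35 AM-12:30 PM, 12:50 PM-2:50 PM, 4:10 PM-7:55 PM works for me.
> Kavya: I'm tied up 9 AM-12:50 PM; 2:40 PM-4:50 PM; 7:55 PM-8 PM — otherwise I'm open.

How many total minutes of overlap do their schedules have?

295

Oliver free: 11:35-12:30, 12:50-14:50, 16:10-19:55.
Kavya free: 12:50-14:40, 16:50-19:55 (invert busy blocks within the working day).
Oliver ∩ Kavya: 12:50-14:40, 16:50-19:55.
Those are the intersection windows.
Summing the common windows: 110 + 185 = 295 minutes.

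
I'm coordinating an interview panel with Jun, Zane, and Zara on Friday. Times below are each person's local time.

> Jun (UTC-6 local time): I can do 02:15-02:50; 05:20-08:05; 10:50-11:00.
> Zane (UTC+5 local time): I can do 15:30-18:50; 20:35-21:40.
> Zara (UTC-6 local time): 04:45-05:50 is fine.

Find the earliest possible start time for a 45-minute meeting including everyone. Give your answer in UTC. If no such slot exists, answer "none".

none

Jun in UTC: 08:15-08:50, 11:20-14:05, 16:50-17:00 (add 6h to convert from UTC-6).
Zane in UTC: 10:30-13:50, 15:35-16:40 (subtract 5h to convert from UTC+5).
Zara in UTC: 10:45-11:50 (add 6h to convert from UTC-6).
Jun ∩ Zane: 11:20-13:50.
Jun ∩ Zane ∩ Zara: 11:20-11:50.
No common window is at least 45 minutes long.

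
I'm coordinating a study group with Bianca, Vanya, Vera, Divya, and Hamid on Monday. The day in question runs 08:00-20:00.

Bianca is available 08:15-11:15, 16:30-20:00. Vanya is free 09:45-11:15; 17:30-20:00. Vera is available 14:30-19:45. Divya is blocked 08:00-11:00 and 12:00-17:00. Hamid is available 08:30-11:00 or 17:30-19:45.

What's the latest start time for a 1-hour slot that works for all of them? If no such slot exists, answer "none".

Bianca free: 08:15-11:15, 16:30-20:00.
Vanya free: 09:45-11:15, 17:30-20:00.
Vera free: 14:30-19:45.
Divya free: 11:00-12:00, 17:00-20:00 (invert busy blocks within the working day).
Hamid free: 08:30-11:00, 17:30-19:45.
Bianca ∩ Vanya: 09:45-11:15, 17:30-20:00.
Bianca ∩ Vanya ∩ Vera: 17:30-19:45.
Bianca ∩ Vanya ∩ Vera ∩ Divya: 17:30-19:45.
Bianca ∩ Vanya ∩ Vera ∩ Divya ∩ Hamid: 17:30-19:45.
The last common window of at least 60 minutes is 17:30-19:45; a 60-minute meeting can start as late as 18:45 and still end by 19:45.

18:45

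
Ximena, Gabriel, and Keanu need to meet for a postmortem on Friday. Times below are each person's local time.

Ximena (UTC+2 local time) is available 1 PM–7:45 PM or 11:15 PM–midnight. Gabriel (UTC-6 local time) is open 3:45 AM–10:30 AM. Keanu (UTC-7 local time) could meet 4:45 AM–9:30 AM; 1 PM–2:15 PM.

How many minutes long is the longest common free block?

285

Ximena in UTC: 11:00-17:45, 21:15-22:00 (subtract 2h to convert from UTC+2).
Gabriel in UTC: 09:45-16:30 (add 6h to convert from UTC-6).
Keanu in UTC: 11:45-16:30, 20:00-21:15 (add 7h to convert from UTC-7).
Ximena ∩ Gabriel: 11:00-16:30.
Ximena ∩ Gabriel ∩ Keanu: 11:45-16:30.
The longest is 11:45-16:30 at 285 minutes.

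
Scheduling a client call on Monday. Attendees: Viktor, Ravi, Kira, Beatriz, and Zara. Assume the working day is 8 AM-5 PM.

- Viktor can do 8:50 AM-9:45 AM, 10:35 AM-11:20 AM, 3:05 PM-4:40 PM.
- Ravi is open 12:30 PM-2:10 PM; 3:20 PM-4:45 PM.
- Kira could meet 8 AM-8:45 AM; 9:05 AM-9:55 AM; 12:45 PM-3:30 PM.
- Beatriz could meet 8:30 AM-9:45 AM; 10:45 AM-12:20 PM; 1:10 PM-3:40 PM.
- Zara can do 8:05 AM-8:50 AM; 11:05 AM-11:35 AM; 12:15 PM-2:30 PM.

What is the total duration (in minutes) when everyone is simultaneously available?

Viktor ∩ Ravi: 15:20-16:40.
Viktor ∩ Ravi ∩ Kira: 15:20-15:30.
Viktor ∩ Ravi ∩ Kira ∩ Beatriz: 15:20-15:30.
Viktor ∩ Ravi ∩ Kira ∩ Beatriz ∩ Zara: ∅.
There is no time when everyone is free.
There is no common window, so the total is 0 minutes.

0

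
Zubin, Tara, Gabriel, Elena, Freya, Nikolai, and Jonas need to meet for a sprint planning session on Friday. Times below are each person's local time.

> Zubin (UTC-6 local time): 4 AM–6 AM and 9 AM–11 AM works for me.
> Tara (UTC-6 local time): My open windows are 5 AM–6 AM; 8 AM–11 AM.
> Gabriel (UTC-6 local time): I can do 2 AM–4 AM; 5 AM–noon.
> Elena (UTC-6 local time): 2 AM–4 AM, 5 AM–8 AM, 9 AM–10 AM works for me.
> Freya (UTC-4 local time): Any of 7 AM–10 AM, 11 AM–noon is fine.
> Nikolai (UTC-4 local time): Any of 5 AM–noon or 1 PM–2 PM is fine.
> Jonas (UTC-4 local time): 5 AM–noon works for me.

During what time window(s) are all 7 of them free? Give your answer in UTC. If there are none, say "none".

11:00-12:00, 15:00-16:00

Zubin in UTC: 10:00-12:00, 15:00-17:00 (add 6h to convert from UTC-6).
Tara in UTC: 11:00-12:00, 14:00-17:00 (add 6h to convert from UTC-6).
Gabriel in UTC: 08:00-10:00, 11:00-18:00 (add 6h to convert from UTC-6).
Elena in UTC: 08:00-10:00, 11:00-14:00, 15:00-16:00 (add 6h to convert from UTC-6).
Freya in UTC: 11:00-14:00, 15:00-16:00 (add 4h to convert from UTC-4).
Nikolai in UTC: 09:00-16:00, 17:00-18:00 (add 4h to convert from UTC-4).
Jonas in UTC: 09:00-16:00 (add 4h to convert from UTC-4).
Zubin ∩ Tara: 11:00-12:00, 15:00-17:00.
Zubin ∩ Tara ∩ Gabriel: 11:00-12:00, 15:00-17:00.
Zubin ∩ Tara ∩ Gabriel ∩ Elena: 11:00-12:00, 15:00-16:00.
Zubin ∩ Tara ∩ Gabriel ∩ Elena ∩ Freya: 11:00-12:00, 15:00-16:00.
Zubin ∩ Tara ∩ Gabriel ∩ Elena ∩ Freya ∩ Nikolai: 11:00-12:00, 15:00-16:00.
Zubin ∩ Tara ∩ Gabriel ∩ Elena ∩ Freya ∩ Nikolai ∩ Jonas: 11:00-12:00, 15:00-16:00.
So the common availability across everyone is 11:00-12:00, 15:00-16:00.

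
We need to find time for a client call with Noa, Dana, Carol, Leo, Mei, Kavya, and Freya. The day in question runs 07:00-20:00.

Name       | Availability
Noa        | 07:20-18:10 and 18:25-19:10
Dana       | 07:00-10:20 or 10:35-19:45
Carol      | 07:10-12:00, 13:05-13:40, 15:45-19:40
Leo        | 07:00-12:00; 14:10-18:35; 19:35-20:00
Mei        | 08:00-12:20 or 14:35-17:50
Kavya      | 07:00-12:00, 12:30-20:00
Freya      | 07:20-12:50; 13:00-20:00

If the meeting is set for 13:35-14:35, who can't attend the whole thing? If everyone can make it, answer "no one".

Carol, Leo, Mei

Noa: free for 13:35-14:35. Dana: free for 13:35-14:35. Carol: not fully free for 13:35-14:35. Leo: not fully free for 13:35-14:35. Mei: not fully free for 13:35-14:35. Kavya: free for 13:35-14:35. Freya: free for 13:35-14:35.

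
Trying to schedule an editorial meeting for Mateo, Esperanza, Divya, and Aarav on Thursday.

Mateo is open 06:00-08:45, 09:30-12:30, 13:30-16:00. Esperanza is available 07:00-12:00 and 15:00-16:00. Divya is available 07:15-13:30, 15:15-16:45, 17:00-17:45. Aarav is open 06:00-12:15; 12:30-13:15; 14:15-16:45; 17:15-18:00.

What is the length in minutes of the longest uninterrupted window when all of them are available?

150

Mateo ∩ Esperanza: 07:00-08:45, 09:30-12:00, 15:00-16:00.
Mateo ∩ Esperanza ∩ Divya: 07:15-08:45, 09:30-12:00, 15:15-16:00.
Mateo ∩ Esperanza ∩ Divya ∩ Aarav: 07:15-08:45, 09:30-12:00, 15:15-16:00.
The longest is 09:30-12:00 at 150 minutes.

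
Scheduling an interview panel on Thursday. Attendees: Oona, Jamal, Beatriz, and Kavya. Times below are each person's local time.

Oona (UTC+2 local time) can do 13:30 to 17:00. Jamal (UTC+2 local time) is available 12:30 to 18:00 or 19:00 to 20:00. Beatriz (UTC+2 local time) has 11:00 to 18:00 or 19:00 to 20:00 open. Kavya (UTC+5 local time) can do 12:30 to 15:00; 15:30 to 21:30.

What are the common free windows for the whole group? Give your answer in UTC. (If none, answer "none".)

11:30-15:00

Oona in UTC: 11:30-15:00 (subtract 2h to convert from UTC+2).
Jamal in UTC: 10:30-16:00, 17:00-18:00 (subtract 2h to convert from UTC+2).
Beatriz in UTC: 09:00-16:00, 17:00-18:00 (subtract 2h to convert from UTC+2).
Kavya in UTC: 07:30-10:00, 10:30-16:30 (subtract 5h to convert from UTC+5).
Oona ∩ Jamal: 11:30-15:00.
Oona ∩ Jamal ∩ Beatriz: 11:30-15:00.
Oona ∩ Jamal ∩ Beatriz ∩ Kavya: 11:30-15:00.
Those are the intersection windows.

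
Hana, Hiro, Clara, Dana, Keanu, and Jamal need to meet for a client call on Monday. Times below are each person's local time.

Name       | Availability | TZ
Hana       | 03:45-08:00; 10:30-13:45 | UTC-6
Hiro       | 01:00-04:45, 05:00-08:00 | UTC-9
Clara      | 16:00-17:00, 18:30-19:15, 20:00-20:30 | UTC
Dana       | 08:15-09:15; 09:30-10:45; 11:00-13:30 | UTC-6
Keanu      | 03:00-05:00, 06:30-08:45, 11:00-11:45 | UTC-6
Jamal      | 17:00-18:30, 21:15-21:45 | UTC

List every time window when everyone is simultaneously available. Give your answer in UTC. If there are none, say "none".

Hana in UTC: 09:45-14:00, 16:30-19:45 (add 6h to convert from UTC-6).
Hiro in UTC: 10:00-13:45, 14:00-17:00 (add 9h to convert from UTC-9).
Clara in UTC: 16:00-17:00, 18:30-19:15, 20:00-20:30.
Dana in UTC: 14:15-15:15, 15:30-16:45, 17:00-19:30 (add 6h to convert from UTC-6).
Keanu in UTC: 09:00-11:00, 12:30-14:45, 17:00-17:45 (add 6h to convert from UTC-6).
Jamal in UTC: 17:00-18:30, 21:15-21:45.
Hana ∩ Hiro: 10:00-13:45, 16:30-17:00.
Hana ∩ Hiro ∩ Clara: 16:30-17:00.
Hana ∩ Hiro ∩ Clara ∩ Dana: 16:30-16:45.
Hana ∩ Hiro ∩ Clara ∩ Dana ∩ Keanu: ∅.
Hana ∩ Hiro ∩ Clara ∩ Dana ∩ Keanu ∩ Jamal: ∅.
There is no time when everyone is free.

none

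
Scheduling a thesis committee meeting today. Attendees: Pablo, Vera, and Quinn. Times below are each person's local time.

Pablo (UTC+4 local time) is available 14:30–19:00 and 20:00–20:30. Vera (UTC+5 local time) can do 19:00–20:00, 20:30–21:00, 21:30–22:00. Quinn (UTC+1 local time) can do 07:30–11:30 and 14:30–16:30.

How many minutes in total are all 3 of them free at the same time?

60

Pablo in UTC: 10:30-15:00, 16:00-16:30 (subtract 4h to convert from UTC+4).
Vera in UTC: 14:00-15:00, 15:30-16:00, 16:30-17:00 (subtract 5h to convert from UTC+5).
Quinn in UTC: 06:30-10:30, 13:30-15:30 (subtract 1h to convert from UTC+1).
Pablo ∩ Vera: 14:00-15:00.
Pablo ∩ Vera ∩ Quinn: 14:00-15:00.
That's a single block of 60 minutes.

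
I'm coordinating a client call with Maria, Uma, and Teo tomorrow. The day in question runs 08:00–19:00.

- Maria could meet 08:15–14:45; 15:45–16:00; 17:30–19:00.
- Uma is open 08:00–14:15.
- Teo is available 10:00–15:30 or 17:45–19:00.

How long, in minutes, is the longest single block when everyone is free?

Maria ∩ Uma: 08:15-14:15.
Maria ∩ Uma ∩ Teo: 10:00-14:15.
The longest is 10:00-14:15 at 255 minutes.

255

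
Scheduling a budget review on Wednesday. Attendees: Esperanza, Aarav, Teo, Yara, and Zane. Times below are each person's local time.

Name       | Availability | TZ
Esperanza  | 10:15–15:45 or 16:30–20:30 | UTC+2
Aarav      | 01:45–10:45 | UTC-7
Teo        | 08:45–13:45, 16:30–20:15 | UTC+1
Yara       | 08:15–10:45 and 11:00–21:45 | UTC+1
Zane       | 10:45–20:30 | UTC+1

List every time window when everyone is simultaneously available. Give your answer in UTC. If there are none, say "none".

10:00-12:45, 15:30-17:45

Esperanza in UTC: 08:15-13:45, 14:30-18:30 (subtract 2h to convert from UTC+2).
Aarav in UTC: 08:45-17:45 (add 7h to convert from UTC-7).
Teo in UTC: 07:45-12:45, 15:30-19:15 (subtract 1h to convert from UTC+1).
Yara in UTC: 07:15-09:45, 10:00-20:45 (subtract 1h to convert from UTC+1).
Zane in UTC: 09:45-19:30 (subtract 1h to convert from UTC+1).
Esperanza ∩ Aarav: 08:45-13:45, 14:30-17:45.
Esperanza ∩ Aarav ∩ Teo: 08:45-12:45, 15:30-17:45.
Esperanza ∩ Aarav ∩ Teo ∩ Yara: 08:45-09:45, 10:00-12:45, 15:30-17:45.
Esperanza ∩ Aarav ∩ Teo ∩ Yara ∩ Zane: 10:00-12:45, 15:30-17:45.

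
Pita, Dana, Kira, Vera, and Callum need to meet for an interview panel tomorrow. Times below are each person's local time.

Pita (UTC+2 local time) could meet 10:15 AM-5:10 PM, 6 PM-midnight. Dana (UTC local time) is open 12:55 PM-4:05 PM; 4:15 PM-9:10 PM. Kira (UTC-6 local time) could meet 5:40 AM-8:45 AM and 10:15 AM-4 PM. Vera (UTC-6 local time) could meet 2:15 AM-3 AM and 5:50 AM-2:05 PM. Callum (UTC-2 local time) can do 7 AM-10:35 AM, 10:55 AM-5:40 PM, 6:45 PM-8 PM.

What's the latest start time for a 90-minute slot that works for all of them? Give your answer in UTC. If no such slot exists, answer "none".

18:10

Pita in UTC: 08:15-15:10, 16:00-22:00 (subtract 2h to convert from UTC+2).
Dana in UTC: 12:55-16:05, 16:15-21:10.
Kira in UTC: 11:40-14:45, 16:15-22:00 (add 6h to convert from UTC-6).
Vera in UTC: 08:15-09:00, 11:50-20:05 (add 6h to convert from UTC-6).
Callum in UTC: 09:00-12:35, 12:55-19:40, 20:45-22:00 (add 2h to convert from UTC-2).
Pita ∩ Dana: 12:55-15:10, 16:00-16:05, 16:15-21:10.
Pita ∩ Dana ∩ Kira: 12:55-14:45, 16:15-21:10.
Pita ∩ Dana ∩ Kira ∩ Vera: 12:55-14:45, 16:15-20:05.
Pita ∩ Dana ∩ Kira ∩ Vera ∩ Callum: 12:55-14:45, 16:15-19:40.
The last common window of at least 90 minutes is 16:15-19:40; a 90-minute meeting can start as late as 18:10 and still end by 19:40.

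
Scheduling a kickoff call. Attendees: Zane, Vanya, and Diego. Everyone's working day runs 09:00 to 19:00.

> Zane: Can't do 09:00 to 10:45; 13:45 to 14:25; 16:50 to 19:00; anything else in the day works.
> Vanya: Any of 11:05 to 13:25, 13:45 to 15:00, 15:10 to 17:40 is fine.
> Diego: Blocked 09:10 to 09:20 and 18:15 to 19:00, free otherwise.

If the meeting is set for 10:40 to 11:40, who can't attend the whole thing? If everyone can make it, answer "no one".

Vanya, Zane

Zane free: 10:45-13:45, 14:25-16:50 (invert busy blocks within the working day).
Vanya free: 11:05-13:25, 13:45-15:00, 15:10-17:40.
Diego free: 09:00-09:10, 09:20-18:15 (invert busy blocks within the working day).
Zane: not fully free for 10:40-11:40. Vanya: not fully free for 10:40-11:40. Diego: free for 10:40-11:40.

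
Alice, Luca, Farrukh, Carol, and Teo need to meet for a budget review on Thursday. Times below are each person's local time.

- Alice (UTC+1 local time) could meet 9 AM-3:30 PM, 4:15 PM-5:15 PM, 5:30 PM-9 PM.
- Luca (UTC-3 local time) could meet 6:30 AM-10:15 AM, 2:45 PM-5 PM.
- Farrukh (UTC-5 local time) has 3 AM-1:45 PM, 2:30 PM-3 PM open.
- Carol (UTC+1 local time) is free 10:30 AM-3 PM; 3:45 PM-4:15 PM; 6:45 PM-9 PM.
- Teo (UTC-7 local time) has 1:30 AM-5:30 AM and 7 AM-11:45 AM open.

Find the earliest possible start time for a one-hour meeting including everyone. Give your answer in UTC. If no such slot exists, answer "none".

09:30

Alice in UTC: 08:00-14:30, 15:15-16:15, 16:30-20:00 (subtract 1h to convert from UTC+1).
Luca in UTC: 09:30-13:15, 17:45-20:00 (add 3h to convert from UTC-3).
Farrukh in UTC: 08:00-18:45, 19:30-20:00 (add 5h to convert from UTC-5).
Carol in UTC: 09:30-14:00, 14:45-15:15, 17:45-20:00 (subtract 1h to convert from UTC+1).
Teo in UTC: 08:30-12:30, 14:00-18:45 (add 7h to convert from UTC-7).
Alice ∩ Luca: 09:30-13:15, 17:45-20:00.
Alice ∩ Luca ∩ Farrukh: 09:30-13:15, 17:45-18:45, 19:30-20:00.
Alice ∩ Luca ∩ Farrukh ∩ Carol: 09:30-13:15, 17:45-18:45, 19:30-20:00.
Alice ∩ Luca ∩ Farrukh ∩ Carol ∩ Teo: 09:30-12:30, 17:45-18:45.
So the common availability across everyone is 09:30-12:30, 17:45-18:45.
The first common window of at least 60 minutes is 09:30-12:30, so the earliest start is 09:30.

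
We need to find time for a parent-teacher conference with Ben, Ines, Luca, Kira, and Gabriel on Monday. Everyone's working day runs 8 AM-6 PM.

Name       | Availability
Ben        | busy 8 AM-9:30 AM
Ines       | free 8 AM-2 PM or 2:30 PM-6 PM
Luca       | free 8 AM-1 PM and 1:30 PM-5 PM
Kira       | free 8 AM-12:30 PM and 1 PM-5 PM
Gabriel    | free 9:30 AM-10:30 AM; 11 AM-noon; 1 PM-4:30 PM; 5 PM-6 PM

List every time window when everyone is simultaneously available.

09:30-10:30, 11:00-12:00, 13:30-14:00, 14:30-16:30

Ben free: 09:30-18:00 (invert busy blocks within the working day).
Ines free: 08:00-14:00, 14:30-18:00.
Luca free: 08:00-13:00, 13:30-17:00.
Kira free: 08:00-12:30, 13:00-17:00.
Gabriel free: 09:30-10:30, 11:00-12:00, 13:00-16:30, 17:00-18:00.
Ben ∩ Ines: 09:30-14:00, 14:30-18:00.
Ben ∩ Ines ∩ Luca: 09:30-13:00, 13:30-14:00, 14:30-17:00.
Ben ∩ Ines ∩ Luca ∩ Kira: 09:30-12:30, 13:30-14:00, 14:30-17:00.
Ben ∩ Ines ∩ Luca ∩ Kira ∩ Gabriel: 09:30-10:30, 11:00-12:00, 13:30-14:00, 14:30-16:30.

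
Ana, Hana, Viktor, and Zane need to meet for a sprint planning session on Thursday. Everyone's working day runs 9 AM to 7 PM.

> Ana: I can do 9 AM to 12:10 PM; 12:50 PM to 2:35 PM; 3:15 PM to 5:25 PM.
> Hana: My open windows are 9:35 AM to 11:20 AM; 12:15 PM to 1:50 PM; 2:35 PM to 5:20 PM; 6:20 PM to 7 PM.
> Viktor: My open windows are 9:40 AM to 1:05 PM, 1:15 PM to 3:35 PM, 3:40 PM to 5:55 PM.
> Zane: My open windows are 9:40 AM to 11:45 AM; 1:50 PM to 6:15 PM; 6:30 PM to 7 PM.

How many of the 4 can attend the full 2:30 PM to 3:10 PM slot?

Viktor and Zane can make the full 14:30-15:10 slot — that's 2.

2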